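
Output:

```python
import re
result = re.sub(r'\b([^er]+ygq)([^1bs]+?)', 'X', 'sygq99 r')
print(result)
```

X9 r

`sub` substitutes 'X' at each match site.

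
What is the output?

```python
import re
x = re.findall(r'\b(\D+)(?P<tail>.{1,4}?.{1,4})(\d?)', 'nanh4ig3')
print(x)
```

The pattern matches a word boundary (`\b`, zero-width); then one or more of a non-digit (captured); then 1 to 4 of any character (lazy), then 1 to 4 of any character (captured as 'tail'); then optionally a digit (captured).
Walking the string: at [0:8] match 'nanh4ig3', groups = ('nanh', '4ig3', '').
Multiple groups make `findall` return tuples — one 3-tuple for the one match.

[('nanh', '4ig3', '')]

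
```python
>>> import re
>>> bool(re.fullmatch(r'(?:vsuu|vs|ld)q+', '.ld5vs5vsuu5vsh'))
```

False

`fullmatch` succeeds only if the pattern covers the string from start to end.
Here the string isn't matched end-to-end, so the call returns None, and `bool(None)` is False.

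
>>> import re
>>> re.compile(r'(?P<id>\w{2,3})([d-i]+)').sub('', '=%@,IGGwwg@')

'=%@,IG@'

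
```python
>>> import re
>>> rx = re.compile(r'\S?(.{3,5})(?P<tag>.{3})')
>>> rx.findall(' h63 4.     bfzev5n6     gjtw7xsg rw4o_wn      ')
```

This matches optionally a non-whitespace character; then 3 to 5 of any character (captured); then exactly 3 of any character (captured as 'tag').
Matches: at [0:8] match ' h63 4. ', groups = (' h63 ', '4. '); at [8:16] match '    bfze', groups = ('    b', 'fze'); at [16:25] match 'v5n6     ', groups = ('5n6  ', '   '); at [25:34] match 'gjtw7xsg ', groups = ('jtw7x', 'sg '); at [34:43] match 'rw4o_wn  ', groups = ('w4o_w', 'n  ').
2 groups means each result is a tuple of 2 captured strings — 5 here.

[(' h63 ', '4. '), ('    b', 'fze'), ('5n6  ', '   '), ('jtw7x', 'sg '), ('w4o_w', 'n  ')]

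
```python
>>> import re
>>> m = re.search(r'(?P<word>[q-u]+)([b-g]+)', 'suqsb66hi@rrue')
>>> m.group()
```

'suqsb'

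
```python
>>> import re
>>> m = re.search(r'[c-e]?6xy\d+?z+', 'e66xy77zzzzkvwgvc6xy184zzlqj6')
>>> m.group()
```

'6xy77zzzz'

The match spans [2:11] → '6xy77zzzz'.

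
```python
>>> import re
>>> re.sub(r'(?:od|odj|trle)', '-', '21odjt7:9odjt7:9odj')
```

Branches in `(...|...)` are attempted left-to-right; the first branch that allows the whole pattern to succeed is taken.
Matches: at [2:4] → 'od'; at [9:11] → 'od'; at [16:18] → 'od'.
Every occurrence is swapped for '-'.

'21-jt7:9-jt7:9-j'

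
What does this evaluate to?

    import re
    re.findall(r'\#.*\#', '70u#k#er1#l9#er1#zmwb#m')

['#k#er1#l9#er1#zmwb#']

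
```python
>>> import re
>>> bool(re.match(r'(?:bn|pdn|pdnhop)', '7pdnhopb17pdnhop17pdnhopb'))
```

False

`re.match` won't scan ahead — the pattern has to work from the very first character.
Here position 0 doesn't satisfy it, so the call returns None, and `bool(None)` is False.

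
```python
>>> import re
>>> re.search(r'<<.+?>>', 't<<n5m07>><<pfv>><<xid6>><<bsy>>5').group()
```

'<<n5m07>>'

A `+?`/`*?`/`{m,n}?` starts at its minimum and grows only as far as needed for what follows to match.
The match spans [1:10] → '<<n5m07>>'.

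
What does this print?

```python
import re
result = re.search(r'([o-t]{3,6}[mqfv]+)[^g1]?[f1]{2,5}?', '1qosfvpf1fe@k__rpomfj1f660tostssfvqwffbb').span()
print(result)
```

(1, 9)

This matches 3 to 6 of a character in [o-t], then one or more of one of [mqfv] (captured); then optionally any character except [g1], then 2 to 5 of one of [f1] (lazy).
A `+?`/`*?`/`{m,n}?` starts at its minimum and grows only as far as needed for what follows to match.
Unlike `match`, `search` isn't anchored — it looks for the pattern anywhere in the string.
The match spans [1:9] → 'qosfvpf1'.
Captured: group 1 = 'qosfv'.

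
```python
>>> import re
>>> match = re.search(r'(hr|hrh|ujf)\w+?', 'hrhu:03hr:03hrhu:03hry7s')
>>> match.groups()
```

('hr',)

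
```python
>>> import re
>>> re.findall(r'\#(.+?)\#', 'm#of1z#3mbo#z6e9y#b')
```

['of1z', 'z6e9y']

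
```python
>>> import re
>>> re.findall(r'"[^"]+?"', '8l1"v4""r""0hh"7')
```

No capturing groups, so `findall` returns the 3 full match strings.

['"v4"', '"r"', '"0hh"']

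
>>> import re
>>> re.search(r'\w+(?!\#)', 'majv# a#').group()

The negative lookaround is zero-width — it rules out positions where the adjacent text would match, without consuming anything.
The match spans [0:3] → 'maj'.

'maj'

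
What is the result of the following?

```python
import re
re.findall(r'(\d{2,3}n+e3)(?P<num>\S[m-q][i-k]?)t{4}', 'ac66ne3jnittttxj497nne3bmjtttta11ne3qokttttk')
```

[('66ne3', 'jni'), ('497nne3', 'bmj'), ('11ne3', 'qok')]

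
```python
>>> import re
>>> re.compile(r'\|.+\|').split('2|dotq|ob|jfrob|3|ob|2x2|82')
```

['2', '82']

Matches to split on: at [1:25] → '|dotq|ob|jfrob|3|ob|2x2|'.
The string is cut at each match, leaving 2 pieces.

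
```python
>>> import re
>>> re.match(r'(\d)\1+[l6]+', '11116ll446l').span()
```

After group 1 captures some text, `\1` only succeeds where that same text appears again.
`match` is anchored at position 0; if the pattern doesn't fit there, it returns None.
The match spans [0:7] → '11116ll'.
Captured: group 1 = '1'.

(0, 7)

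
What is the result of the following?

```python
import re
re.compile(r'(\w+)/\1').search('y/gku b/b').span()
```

(6, 9)

A backreference is literal: `\1` must see the identical characters the first group matched.
The match spans [6:9] → 'b/b'.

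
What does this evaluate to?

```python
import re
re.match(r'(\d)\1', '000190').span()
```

(0, 2)

The backreference `\1` re-matches whatever the first group consumed, character for character.
`match` is anchored at position 0; if the pattern doesn't fit there, it returns None.
The match spans [0:2] → '00'.
Captured: group 1 = '0'.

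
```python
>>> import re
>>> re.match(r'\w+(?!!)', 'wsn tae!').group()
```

The negative lookahead/lookbehind blocks any match where the forbidden context is present.
`re.match` won't scan ahead — the pattern has to work from the very first character.
The match spans [0:3] → 'wsn'.

'wsn'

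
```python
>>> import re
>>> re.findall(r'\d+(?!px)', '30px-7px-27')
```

The negative lookaround is zero-width — it rules out positions where the adjacent text would match, without consuming anything.
Scanning left to right: at [0:1] → '3'; at [9:11] → '27'.
Since nothing is captured, `findall` lists the 2 matched substrings directly.

['3', '27']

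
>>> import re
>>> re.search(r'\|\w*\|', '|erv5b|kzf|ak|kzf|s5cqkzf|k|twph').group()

`re.search` tries every starting position until one works.
The match spans [0:7] → '|erv5b|'.

'|erv5b|'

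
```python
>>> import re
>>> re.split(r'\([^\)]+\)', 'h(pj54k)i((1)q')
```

['h', 'i', 'q']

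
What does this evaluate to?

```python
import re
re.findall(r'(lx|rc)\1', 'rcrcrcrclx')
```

The backreference `\1` re-matches whatever the first group consumed, character for character.
One capturing group, so `findall` returns just the captured substring from each match — 2 in all.

['rc', 'rc']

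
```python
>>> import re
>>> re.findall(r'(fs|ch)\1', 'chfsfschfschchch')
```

['fs', 'ch']

A backreference is literal: `\1` must see the identical characters the first group matched.
Matches: at [2:6] match 'fsfs', group 1 = 'fs'; at [10:14] match 'chch', group 1 = 'ch'.
Because there's exactly one group, `findall` drops the full match and keeps group 1 from each hit.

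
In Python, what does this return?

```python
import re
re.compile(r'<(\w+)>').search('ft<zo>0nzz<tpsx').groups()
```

Unlike `match`, `search` isn't anchored — it looks for the pattern anywhere in the string.
The match spans [2:6] → '<zo>'.
Captured: group 1 = 'zo'.

('zo',)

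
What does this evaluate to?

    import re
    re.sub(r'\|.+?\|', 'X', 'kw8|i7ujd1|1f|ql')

`sub` substitutes 'X' at each match site.

'kw8X1f|ql'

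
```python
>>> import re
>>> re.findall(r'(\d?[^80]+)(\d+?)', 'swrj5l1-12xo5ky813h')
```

Multiple groups make `findall` return tuples — one 2-tuple for each match.

[('swrj5l1-12xo5ky', '8'), ('1', '3')]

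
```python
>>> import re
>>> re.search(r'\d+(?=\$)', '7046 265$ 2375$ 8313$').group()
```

'265'

The lookaround is zero-width — it requires the adjacent text to match without consuming it, so the asserted text isn't part of the match.
`re.search` tries every starting position until one works.
The match spans [5:8] → '265'.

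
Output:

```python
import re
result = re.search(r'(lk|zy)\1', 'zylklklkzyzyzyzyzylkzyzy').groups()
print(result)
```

A backreference is literal: `\1` must see the identical characters the first group matched.
Unlike `match`, `search` isn't anchored — it looks for the pattern anywhere in the string.
The match spans [2:6] → 'lklk'.
Captured: group 1 = 'lk'.

('lk',)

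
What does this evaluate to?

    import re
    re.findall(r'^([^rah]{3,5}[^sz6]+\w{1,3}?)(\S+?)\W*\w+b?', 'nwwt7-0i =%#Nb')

[('nwwt7-0', 'i')]

Multiple groups make `findall` return tuples — one 2-tuple for the one match.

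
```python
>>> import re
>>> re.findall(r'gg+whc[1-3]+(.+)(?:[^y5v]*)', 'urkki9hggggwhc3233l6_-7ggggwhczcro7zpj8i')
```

['l6_-7ggggwhczcro7zpj8i']

Pattern: a literal 'g'; then one or more of a literal 'g'; then the literal 'whc', then one or more of a character in [1-3]; then one or more of any character (captured); then zero or more of any character except [y5v] (non-capturing group).
Because there's exactly one group, `findall` drops the full match and keeps group 1 from the one hit.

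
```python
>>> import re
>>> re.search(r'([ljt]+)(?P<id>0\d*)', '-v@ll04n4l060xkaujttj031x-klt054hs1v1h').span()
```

(3, 7)

The pattern matches one or more of one of [ljt] (captured); then the literal '0', then zero or more of a digit (captured as 'id').
`search` walks the string left to right and returns the first match it finds.
The match spans [3:7] → 'll04'.
Captured: group 1 = 'll', group 2 = '04'.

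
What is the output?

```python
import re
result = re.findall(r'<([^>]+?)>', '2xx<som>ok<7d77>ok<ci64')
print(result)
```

['som', '7d77']

Walking the string: at [3:8] match '<som>', group 1 = 'som'; at [10:16] match '<7d77>', group 1 = '7d77'.
`findall` collects group 1 from each match (2 total).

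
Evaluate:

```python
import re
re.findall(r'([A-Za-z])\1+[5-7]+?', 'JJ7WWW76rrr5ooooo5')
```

['J', 'W', 'r', 'o']

A backreference is literal: `\1` must see the identical characters the first group matched.
With a single group, `findall` returns only what that group captured — 4 items.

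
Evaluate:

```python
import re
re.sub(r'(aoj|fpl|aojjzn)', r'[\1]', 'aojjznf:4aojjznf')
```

Alternation tries branches left to right and keeps the first one that lets the overall match succeed at that position.
Matches: at [0:3] → 'aoj'; at [9:12] → 'aoj'.
The replacement refers to a captured group, so each match is rewritten using its own captured text.

'[aoj]jznf:4[aoj]jznf'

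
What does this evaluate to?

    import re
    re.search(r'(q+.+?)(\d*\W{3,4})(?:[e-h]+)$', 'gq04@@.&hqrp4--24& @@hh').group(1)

The match spans [1:23] → 'q04@@.&hqrp4--24& @@hh'.
Captured: group 1 = 'q04@@.&hqrp4--', group 2 = '24& @@'.

'q04@@.&hqrp4--'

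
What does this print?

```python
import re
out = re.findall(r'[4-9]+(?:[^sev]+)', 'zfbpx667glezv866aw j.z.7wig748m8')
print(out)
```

The pattern matches one or more of a character in [4-9]; then one or more of any character except [sev] (non-capturing group).
Walking the string: at [5:10] → '667gl'; at [13:32] → '866aw j.z.7wig748m8'.
No capturing groups, so `findall` returns the 2 full match strings.

['667gl', '866aw j.z.7wig748m8']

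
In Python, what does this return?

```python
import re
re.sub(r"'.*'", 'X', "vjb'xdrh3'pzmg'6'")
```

'vjbX'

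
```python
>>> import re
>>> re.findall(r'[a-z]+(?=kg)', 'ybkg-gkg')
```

['yb', 'g']

The `(?=…)`/`(?<=…)` assertion just peeks at neighbouring text; it doesn't advance the match position.
No capturing groups, so `findall` returns the 2 full match strings.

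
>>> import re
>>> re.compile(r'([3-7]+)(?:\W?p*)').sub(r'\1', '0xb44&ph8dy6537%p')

'0xb44h8dy6537'

Pattern: one or more of a character in [3-7] (captured); then optionally a non-word character, then zero or more of the literal 'p' (non-capturing group).
Each match is replaced using the text its own group 1 captured.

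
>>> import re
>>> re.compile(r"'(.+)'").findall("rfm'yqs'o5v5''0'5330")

["yqs'o5v5''0"]

Matches: at [3:16] match "'yqs'o5v5''0'", group 1 = "yqs'o5v5''0".
With a single group, `findall` returns only what that group captured — 1 item.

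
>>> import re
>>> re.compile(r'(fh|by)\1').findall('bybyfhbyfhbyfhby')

After group 1 captures some text, `\1` only succeeds where that same text appears again.
`findall` collects group 1 from the one match (1 total).

['by']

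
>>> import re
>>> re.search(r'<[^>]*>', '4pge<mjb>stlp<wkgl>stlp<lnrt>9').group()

`re.search` scans for the first position where the pattern succeeds.
The match spans [4:9] → '<mjb>'.

'<mjb>'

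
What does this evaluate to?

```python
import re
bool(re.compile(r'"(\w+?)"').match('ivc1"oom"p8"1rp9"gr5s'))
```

`re.match` won't scan ahead — the pattern has to work from the very first character.
Here the pattern fails at index 0, so the call returns None, and `bool(None)` is False.

False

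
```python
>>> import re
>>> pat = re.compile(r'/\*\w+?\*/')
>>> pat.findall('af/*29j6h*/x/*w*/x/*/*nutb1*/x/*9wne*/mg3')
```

Since nothing is captured, `findall` lists the 4 matched substrings directly.

['/*29j6h*/', '/*w*/', '/*nutb1*/', '/*9wne*/']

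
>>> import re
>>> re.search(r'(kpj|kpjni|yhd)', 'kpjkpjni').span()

The match spans [0:3] → 'kpj'.

(0, 3)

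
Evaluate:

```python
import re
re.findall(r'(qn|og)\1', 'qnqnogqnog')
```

['qn']

`\1` has to match the exact text group 1 already captured.
`findall` collects group 1 from the one match (1 total).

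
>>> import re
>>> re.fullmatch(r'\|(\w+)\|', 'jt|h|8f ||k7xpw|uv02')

`re.fullmatch` requires the pattern to consume the entire string.
Here there's no way to consume every character, so the call returns None.

None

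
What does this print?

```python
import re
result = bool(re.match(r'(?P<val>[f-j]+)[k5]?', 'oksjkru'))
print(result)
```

False

Pattern: one or more of a character in [f-j] (captured as 'val'); then optionally one of [k5].
`match` is anchored at position 0; if the pattern doesn't fit there, it returns None.
Here the string doesn't start with a match, so the call returns None, and `bool(None)` is False.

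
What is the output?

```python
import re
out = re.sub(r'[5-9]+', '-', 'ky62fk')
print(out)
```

Pattern: one or more of a character in [5-9].
Matches: at [2:3] → '6'.
Every occurrence is swapped for '-'.

ky-2fk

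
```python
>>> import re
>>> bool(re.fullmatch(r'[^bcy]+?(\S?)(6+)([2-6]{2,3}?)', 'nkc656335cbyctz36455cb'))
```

False

Pattern: one or more of any character except [bcy] (lazy); then optionally a non-whitespace character (captured); then one or more of a literal '6' (captured); then 2 to 3 of a character in [2-6] (lazy) (captured).
`re.fullmatch` is like wrapping the pattern in `^…$` (in single-line mode).
Here the pattern can't cover the whole string, so the call returns None, and `bool(None)` is False.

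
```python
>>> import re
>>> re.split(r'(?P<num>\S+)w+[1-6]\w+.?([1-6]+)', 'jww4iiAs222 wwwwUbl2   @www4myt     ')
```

The pattern matches one or more of a non-whitespace character (captured as 'num'); then one or more of the literal 'w', then a character in [1-6]; then one or more of a word character, then optionally any character; then one or more of a character in [1-6] (captured).
Matches to split on: at [0:11] → 'jww4iiAs222'.
With a capturing group present, the delimiter's captured portion is kept in the result list.

['', 'jw', '2', ' wwwwUbl2   @www4myt     ']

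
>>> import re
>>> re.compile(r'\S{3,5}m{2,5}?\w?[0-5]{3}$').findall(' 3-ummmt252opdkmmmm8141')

['2opdkmmmm8141']

This matches 3 to 5 of a non-whitespace character, then 2 to 5 of a literal 'm' (lazy); then optionally a word character, then exactly 3 of a character in [0-5]; then anchored at the end.
With no groups in the pattern, `findall` gives back each whole match — 1 here.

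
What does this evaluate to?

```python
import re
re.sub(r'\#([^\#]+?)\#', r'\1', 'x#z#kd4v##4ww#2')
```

'xzkd4v#4ww2'

The replacement refers to a captured group, so each match is rewritten using its own captured text.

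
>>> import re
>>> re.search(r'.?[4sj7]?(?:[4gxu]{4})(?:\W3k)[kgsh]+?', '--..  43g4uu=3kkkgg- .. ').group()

The pattern matches optionally any character, then optionally one of [4sj7]; then exactly 4 of one of [4gxu] (non-capturing group); then a non-word character, then the literal '3k' (non-capturing group); then one or more of one of [kgsh] (lazy).
With the lazy modifier that quantifier settles for the fewest repetitions that let the rest of the pattern succeed (the atoms after it are unaffected and can still be greedy).
Unlike `match`, `search` isn't anchored — it looks for the pattern anywhere in the string.
The match spans [7:16] → '3g4uu=3kk'.

'3g4uu=3kk'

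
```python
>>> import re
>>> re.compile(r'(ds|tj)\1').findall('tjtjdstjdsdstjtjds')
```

`\1` has to match the exact text group 1 already captured.
With a single group, `findall` returns only what that group captured — 3 items.

['tj', 'ds', 'tj']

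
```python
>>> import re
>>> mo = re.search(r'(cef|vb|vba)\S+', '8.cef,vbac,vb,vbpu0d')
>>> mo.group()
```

Unlike `match`, `search` isn't anchored — it looks for the pattern anywhere in the string.
The match spans [2:20] → 'cef,vbac,vb,vbpu0d'.
Captured: group 1 = 'cef'.

'cef,vbac,vb,vbpu0d'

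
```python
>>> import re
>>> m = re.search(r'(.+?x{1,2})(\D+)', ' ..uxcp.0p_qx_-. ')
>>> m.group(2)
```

'cp.'

This matches one or more of any character (lazy), then 1 to 2 of the literal 'x' (captured); then one or more of a non-digit (captured).
With the lazy modifier that quantifier settles for the fewest repetitions that let the rest of the pattern succeed (the atoms after it are unaffected and can still be greedy).
`search` walks the string left to right and returns the first match it finds.
The match spans [0:8] → ' ..uxcp.'.
Captured: group 1 = ' ..ux', group 2 = 'cp.'.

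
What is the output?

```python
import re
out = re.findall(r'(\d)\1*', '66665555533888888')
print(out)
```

`\1` has to match the exact text group 1 already captured.
Walking the string: at [0:4] match '6666', group 1 = '6'; at [4:9] match '55555', group 1 = '5'; at [9:11] match '33', group 1 = '3'; at [11:17] match '888888', group 1 = '8'.
Because there's exactly one group, `findall` drops the full match and keeps group 1 from each hit.

['6', '5', '3', '8']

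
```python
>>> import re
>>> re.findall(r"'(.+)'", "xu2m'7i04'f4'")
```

`findall` collects group 1 from the one match (1 total).

["7i04'f4"]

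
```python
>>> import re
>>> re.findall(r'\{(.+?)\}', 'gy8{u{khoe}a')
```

Because there's exactly one group, `findall` drops the full match and keeps group 1 from the one hit.

['u{khoe']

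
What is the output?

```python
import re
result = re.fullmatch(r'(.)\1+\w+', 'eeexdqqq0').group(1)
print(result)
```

e

The backreference `\1` re-matches whatever the first group consumed, character for character.
`re.fullmatch` requires the pattern to consume the entire string.
The match spans [0:9] → 'eeexdqqq0'.
Captured: group 1 = 'e'.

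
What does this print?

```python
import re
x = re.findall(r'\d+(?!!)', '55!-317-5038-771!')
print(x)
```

['5', '317', '5038', '77']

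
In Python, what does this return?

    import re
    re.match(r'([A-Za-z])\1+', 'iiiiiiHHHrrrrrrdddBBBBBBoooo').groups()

('i',)

The backreference `\1` re-matches whatever the first group consumed, character for character.
`re.match` only tries the pattern at the start of the string.
The match spans [0:6] → 'iiiiii'.
Captured: group 1 = 'i'.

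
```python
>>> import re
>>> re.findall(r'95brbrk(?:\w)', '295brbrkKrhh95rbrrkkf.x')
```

This matches the literal '95', then the literal 'br', then the literal 'brk'; then a word character (non-capturing group).
Matches: at [1:9] → '95brbrkK'.
With no groups in the pattern, `findall` gives back each whole match — 1 here.

['95brbrkK']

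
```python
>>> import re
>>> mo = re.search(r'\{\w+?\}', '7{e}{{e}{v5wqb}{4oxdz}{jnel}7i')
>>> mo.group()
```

'{e}'

`re.search` tries every starting position until one works.
The match spans [1:4] → '{e}'.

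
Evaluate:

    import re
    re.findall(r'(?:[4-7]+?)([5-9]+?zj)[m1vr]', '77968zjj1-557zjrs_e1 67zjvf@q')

['57zj', '7zj']

With the lazy modifier that quantifier settles for the fewest repetitions that let the rest of the pattern succeed (the atoms after it are unaffected and can still be greedy).
With a single group, `findall` returns only what that group captured — 2 items.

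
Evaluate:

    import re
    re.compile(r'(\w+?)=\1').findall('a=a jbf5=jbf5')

['a', 'jbf5']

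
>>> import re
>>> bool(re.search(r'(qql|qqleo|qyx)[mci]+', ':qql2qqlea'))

Here the pattern never matches, so the call returns None, and `bool(None)` is False.

False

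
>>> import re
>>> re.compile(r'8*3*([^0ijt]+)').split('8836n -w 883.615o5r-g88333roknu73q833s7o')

['', '6n -w 883.615o5r-g88333roknu73q833s7o', '']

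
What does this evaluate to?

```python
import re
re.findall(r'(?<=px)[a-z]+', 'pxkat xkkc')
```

['kat']

The lookaround is zero-width — it requires the adjacent text to match without consuming it, so the asserted text isn't part of the match.
Since nothing is captured, `findall` lists the 1 matched substring directly.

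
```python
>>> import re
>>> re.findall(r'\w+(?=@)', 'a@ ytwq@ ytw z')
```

Lookahead/lookbehind check context without consuming it, so the matched span excludes the asserted characters.
Matches: at [0:1] → 'a'; at [3:7] → 'ytwq'.
No capturing groups, so `findall` returns the 2 full match strings.

['a', 'ytwq']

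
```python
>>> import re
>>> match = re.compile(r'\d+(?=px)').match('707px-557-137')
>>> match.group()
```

'707'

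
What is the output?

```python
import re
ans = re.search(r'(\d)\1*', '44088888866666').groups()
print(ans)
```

A backreference is literal: `\1` must see the identical characters the first group matched.
Unlike `match`, `search` isn't anchored — it looks for the pattern anywhere in the string.
The match spans [0:2] → '44'.
Captured: group 1 = '4'.

('4',)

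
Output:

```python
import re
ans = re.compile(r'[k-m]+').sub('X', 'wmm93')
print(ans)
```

Pattern: one or more of a character in [k-m].
Matches: at [1:3] → 'mm'.
Every occurrence is swapped for 'X'.

wX93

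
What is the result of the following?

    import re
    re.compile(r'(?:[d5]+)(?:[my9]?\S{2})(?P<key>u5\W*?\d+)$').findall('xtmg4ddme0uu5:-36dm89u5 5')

['u5 5']

This matches one or more of one of [d5] (non-capturing group); then optionally one of [my9], then exactly 2 of a non-whitespace character (non-capturing group); then the literal 'u5', then zero or more of a non-word character (lazy), then one or more of a digit (captured as 'key'); then anchored at the end.
With a single group, `findall` returns only what that group captured — 1 item.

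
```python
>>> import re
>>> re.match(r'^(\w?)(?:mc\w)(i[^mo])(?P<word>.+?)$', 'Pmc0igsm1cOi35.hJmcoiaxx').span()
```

(0, 24)

The pattern matches anchored at the start of the string; then optionally a word character (captured); then the literal 'mc', then a word character (non-capturing group); then a literal 'i', then any character except [mo] (captured); then one or more of any character (lazy) (captured as 'word'); then anchored at the end.
`match` is anchored at position 0; if the pattern doesn't fit there, it returns None.
The match spans [0:24] → 'Pmc0igsm1cOi35.hJmcoiaxx'.
Captured: group 1 = 'P', group 2 = 'ig', group 3 = 'sm1cOi35.hJmcoiaxx'.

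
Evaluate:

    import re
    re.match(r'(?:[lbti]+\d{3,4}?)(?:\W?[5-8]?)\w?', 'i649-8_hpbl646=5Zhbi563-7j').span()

(0, 7)

Pattern: one or more of one of [lbti], then 3 to 4 of a digit (lazy) (non-capturing group); then optionally a non-word character, then optionally a character in [5-8] (non-capturing group); then optionally a word character.
`match` is anchored at position 0; if the pattern doesn't fit there, it returns None.
The match spans [0:7] → 'i649-8_'.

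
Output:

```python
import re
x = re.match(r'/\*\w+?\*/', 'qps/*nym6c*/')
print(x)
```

None

`re.match` only tries the pattern at the start of the string.
Here the pattern fails at index 0, so the call returns None.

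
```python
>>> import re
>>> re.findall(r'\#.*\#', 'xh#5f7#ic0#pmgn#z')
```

Matches: at [2:16] → '#5f7#ic0#pmgn#'.
`findall` yields the raw match text (1 of them) because the pattern has no groups.

['#5f7#ic0#pmgn#']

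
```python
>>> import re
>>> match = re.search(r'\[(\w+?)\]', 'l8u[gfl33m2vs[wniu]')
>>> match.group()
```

The match spans [13:19] → '[wniu]'.

'[wniu]'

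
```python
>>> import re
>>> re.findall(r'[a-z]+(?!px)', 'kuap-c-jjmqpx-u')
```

['kuap', 'c', 'jjmqpx', 'u']

A negative assertion filters positions out without eating any characters.
Scanning left to right: at [0:4] → 'kuap'; at [5:6] → 'c'; at [7:13] → 'jjmqpx'; at [14:15] → 'u'.
`findall` yields the raw match text (4 of them) because the pattern has no groups.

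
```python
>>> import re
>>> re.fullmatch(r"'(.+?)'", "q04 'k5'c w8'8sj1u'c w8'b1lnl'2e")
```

`re.fullmatch` is like wrapping the pattern in `^…$` (in single-line mode).
Here there's no way to consume every character, so the call returns None.

None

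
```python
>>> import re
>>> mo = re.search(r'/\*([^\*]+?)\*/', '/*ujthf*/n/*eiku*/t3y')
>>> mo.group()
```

`re.search` tries every starting position until one works.
The match spans [0:9] → '/*ujthf*/'.
Captured: group 1 = 'ujthf'.

'/*ujthf*/'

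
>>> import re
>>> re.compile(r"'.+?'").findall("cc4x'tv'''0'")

["'tv'", "''0'"]

With no groups in the pattern, `findall` gives back each whole match — 2 here.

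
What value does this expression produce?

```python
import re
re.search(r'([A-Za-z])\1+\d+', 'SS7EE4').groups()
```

('S',)

The match spans [0:3] → 'SS7'.
Captured: group 1 = 'S'.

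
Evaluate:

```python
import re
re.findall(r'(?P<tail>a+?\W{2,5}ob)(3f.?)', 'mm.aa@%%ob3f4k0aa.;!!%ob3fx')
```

This matches one or more of the literal 'a' (lazy), then 2 to 5 of a non-word character, then the literal 'ob' (captured as 'tail'); then the literal '3f', then optionally any character (captured).
2 groups means each result is a tuple of 2 captured strings — 2 here.

[('aa@%%ob', '3f4'), ('aa.;!!%ob', '3fx')]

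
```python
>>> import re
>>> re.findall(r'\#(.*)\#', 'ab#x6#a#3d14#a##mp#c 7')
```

['x6#a#3d14#a##mp']

`findall` collects group 1 from the one match (1 total).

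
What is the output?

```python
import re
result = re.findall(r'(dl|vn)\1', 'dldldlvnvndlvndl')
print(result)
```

['dl', 'vn']

`\1` is not a pattern — it's the concrete string captured by group 1, re-applied verbatim.
`findall` collects group 1 from each match (2 total).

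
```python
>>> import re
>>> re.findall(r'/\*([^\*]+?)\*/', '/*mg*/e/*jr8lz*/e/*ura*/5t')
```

Matches: at [0:6] match '/*mg*/', group 1 = 'mg'; at [7:16] match '/*jr8lz*/', group 1 = 'jr8lz'; at [17:24] match '/*ura*/', group 1 = 'ura'.
With a single group, `findall` returns only what that group captured — 3 items.

['mg', 'jr8lz', 'ura']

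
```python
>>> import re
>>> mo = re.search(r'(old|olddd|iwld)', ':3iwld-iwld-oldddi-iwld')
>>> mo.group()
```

Unlike `match`, `search` isn't anchored — it looks for the pattern anywhere in the string.
The match spans [2:6] → 'iwld'.
Captured: group 1 = 'iwld'.

'iwld'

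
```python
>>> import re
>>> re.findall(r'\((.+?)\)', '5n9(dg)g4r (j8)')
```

A `+?`/`*?`/`{m,n}?` starts at its minimum and grows only as far as needed for what follows to match.
Because there's exactly one group, `findall` drops the full match and keeps group 1 from each hit.

['dg', 'j8']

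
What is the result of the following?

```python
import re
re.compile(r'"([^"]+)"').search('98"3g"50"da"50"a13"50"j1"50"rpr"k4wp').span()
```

(2, 6)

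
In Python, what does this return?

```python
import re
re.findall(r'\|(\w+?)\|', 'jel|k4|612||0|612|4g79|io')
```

['k4', '0', '4g79']

Because there's exactly one group, `findall` drops the full match and keeps group 1 from each hit.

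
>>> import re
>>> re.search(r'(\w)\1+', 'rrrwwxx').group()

'rrr'

A backreference is literal: `\1` must see the identical characters the first group matched.
`re.search` scans for the first position where the pattern succeeds.
The match spans [0:3] → 'rrr'.
Captured: group 1 = 'r'.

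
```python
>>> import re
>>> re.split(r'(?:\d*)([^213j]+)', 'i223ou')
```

['', 'i', '', 'ou', '']

`re.split` interleaves the captured-group text with the surrounding fragments.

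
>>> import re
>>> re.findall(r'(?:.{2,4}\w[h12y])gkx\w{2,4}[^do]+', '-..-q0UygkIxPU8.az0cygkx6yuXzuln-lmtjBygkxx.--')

['.az0cygkx6yuXzuln-lmtjBygkxx.--']

The pattern matches 2 to 4 of any character, then a word character, then one of [h12y] (non-capturing group); then the literal 'gkx', then 2 to 4 of a word character, then one or more of any character except [do].
Walking the string: at [15:46] → '.az0cygkx6yuXzuln-lmtjBygkxx.--'.
No capturing groups, so `findall` returns the 1 full match string.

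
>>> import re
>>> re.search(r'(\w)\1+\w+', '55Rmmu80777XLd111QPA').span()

(0, 20)

The backreference `\1` re-matches whatever the first group consumed, character for character.
The match spans [0:20] → '55Rmmu80777XLd111QPA'.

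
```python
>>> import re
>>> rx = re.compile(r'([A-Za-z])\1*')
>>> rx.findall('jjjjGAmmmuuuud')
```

['j', 'G', 'A', 'm', 'u', 'd']

`\1` is not a pattern — it's the concrete string captured by group 1, re-applied verbatim.
Matches: at [0:4] match 'jjjj', group 1 = 'j'; at [4:5] match 'G', group 1 = 'G'; at [5:6] match 'A', group 1 = 'A'; at [6:9] match 'mmm', group 1 = 'm'; at [9:13] match 'uuuu', group 1 = 'u'; ….
One capturing group, so `findall` returns just the captured substring from each match — 6 in all.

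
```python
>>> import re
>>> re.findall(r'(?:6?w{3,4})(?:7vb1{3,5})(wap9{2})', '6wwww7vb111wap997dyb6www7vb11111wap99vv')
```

['wap99', 'wap99']

Because there's exactly one group, `findall` drops the full match and keeps group 1 from each hit.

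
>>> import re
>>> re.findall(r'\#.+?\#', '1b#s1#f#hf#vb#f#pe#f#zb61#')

['#s1#', '#hf#', '#f#', '#f#']

Lazy quantifiers expand one character at a time until the remainder of the pattern can match.
Walking the string: at [2:6] → '#s1#'; at [7:11] → '#hf#'; at [13:16] → '#f#'; at [18:21] → '#f#'.
Since nothing is captured, `findall` lists the 4 matched substrings directly.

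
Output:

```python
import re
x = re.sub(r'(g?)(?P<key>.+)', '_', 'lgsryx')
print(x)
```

This matches optionally a literal 'g' (captured); then one or more of any character (captured as 'key').
Matches: at [0:6] → 'lgsryx'.
Each match is replaced by '_'.

_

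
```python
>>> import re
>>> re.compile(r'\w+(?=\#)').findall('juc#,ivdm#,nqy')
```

The positive lookaround only admits positions where the adjacent text matches; those characters stay outside the span.
No capturing groups, so `findall` returns the 2 full match strings.

['juc', 'ivdm']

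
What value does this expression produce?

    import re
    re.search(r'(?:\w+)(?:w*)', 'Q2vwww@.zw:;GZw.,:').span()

(0, 6)

This matches one or more of a word character (non-capturing group); then zero or more of a literal 'w' (non-capturing group).
`re.search` scans for the first position where the pattern succeeds.
The match spans [0:6] → 'Q2vwww'.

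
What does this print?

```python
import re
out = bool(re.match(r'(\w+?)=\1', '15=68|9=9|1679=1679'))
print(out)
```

The backreference `\1` re-matches whatever the first group consumed, character for character.
`re.match` won't scan ahead — the pattern has to work from the very first character.
Here the pattern fails at index 0, so the call returns None, and `bool(None)` is False.

False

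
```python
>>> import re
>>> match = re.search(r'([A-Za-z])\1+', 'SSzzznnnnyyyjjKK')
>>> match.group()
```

`\1` has to match the exact text group 1 already captured.
The match spans [0:2] → 'SS'.

'SS'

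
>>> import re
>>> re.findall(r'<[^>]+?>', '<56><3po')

With no groups in the pattern, `findall` gives back each whole match — 1 here.

['<56>']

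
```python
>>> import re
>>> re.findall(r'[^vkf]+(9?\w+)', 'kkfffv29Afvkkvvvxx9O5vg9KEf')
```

['fvkkvvvxx9O5vg9KEf']

This matches one or more of any character except [vkf]; then optionally a literal '9', then one or more of a word character (captured).
Walking the string: at [6:27] match '29Afvkkvvvxx9O5vg9KEf', group 1 = 'fvkkvvvxx9O5vg9KEf'.
Because there's exactly one group, `findall` drops the full match and keeps group 1 from the one hit.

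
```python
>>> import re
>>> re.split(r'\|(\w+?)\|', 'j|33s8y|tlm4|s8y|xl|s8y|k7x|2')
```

Matches to split on: at [1:8] → '|33s8y|'; at [12:17] → '|s8y|'; at [19:24] → '|s8y|'.
With a capturing group present, the delimiter's captured portion is kept in the result list.

['j', '33s8y', 'tlm4', 's8y', 'xl', 's8y', 'k7x|2']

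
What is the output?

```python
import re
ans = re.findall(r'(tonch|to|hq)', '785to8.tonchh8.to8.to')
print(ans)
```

['to', 'tonch', 'to', 'to']

Alternation tries branches left to right and keeps the first one that lets the overall match succeed at that position.
Matches: at [3:5] match 'to', group 1 = 'to'; at [7:12] match 'tonch', group 1 = 'tonch'; at [15:17] match 'to', group 1 = 'to'; at [19:21] match 'to', group 1 = 'to'.
One capturing group, so `findall` returns just the captured substring from each match — 4 in all.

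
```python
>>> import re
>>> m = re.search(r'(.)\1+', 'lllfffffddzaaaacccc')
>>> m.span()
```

(0, 3)

The backreference `\1` re-matches whatever the first group consumed, character for character.
`re.search` scans for the first position where the pattern succeeds.
The match spans [0:3] → 'lll'.
Captured: group 1 = 'l'.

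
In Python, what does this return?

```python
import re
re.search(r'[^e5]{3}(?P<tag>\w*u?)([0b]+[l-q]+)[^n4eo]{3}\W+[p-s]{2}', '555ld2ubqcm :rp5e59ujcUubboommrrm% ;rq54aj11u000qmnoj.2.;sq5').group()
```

'ld2ubqcm :rp'

The pattern matches exactly 3 of any character except [e5]; then zero or more of a word character, then optionally a literal 'u' (captured as 'tag'); then one or more of one of [0b], then one or more of a character in [l-q] (captured); then exactly 3 of any character except [n4eo], then one or more of a non-word character, then exactly 2 of a character in [p-s].
The match spans [3:15] → 'ld2ubqcm :rp'.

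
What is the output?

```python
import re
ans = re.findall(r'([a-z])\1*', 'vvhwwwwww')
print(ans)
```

['v', 'h', 'w']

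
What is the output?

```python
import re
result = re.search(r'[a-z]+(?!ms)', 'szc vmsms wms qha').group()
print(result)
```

`(?!…)`/`(?<!…)` only lets a position through if the neighbouring text does NOT match; no characters are consumed.
`re.search` tries every starting position until one works.
The match spans [0:3] → 'szc'.

szc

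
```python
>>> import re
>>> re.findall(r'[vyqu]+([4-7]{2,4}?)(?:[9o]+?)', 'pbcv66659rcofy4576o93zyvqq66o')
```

['6665', '4576', '66']

This matches one or more of one of [vyqu]; then 2 to 4 of a character in [4-7] (lazy) (captured); then one or more of one of [9o] (lazy) (non-capturing group).
One capturing group, so `findall` returns just the captured substring from each match — 3 in all.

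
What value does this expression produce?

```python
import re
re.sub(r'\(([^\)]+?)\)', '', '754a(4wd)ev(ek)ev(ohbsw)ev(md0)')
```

`sub` substitutes '' at each match site.

'754aevevev'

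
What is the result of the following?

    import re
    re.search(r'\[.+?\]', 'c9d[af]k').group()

The match spans [3:7] → '[af]'.

'[af]'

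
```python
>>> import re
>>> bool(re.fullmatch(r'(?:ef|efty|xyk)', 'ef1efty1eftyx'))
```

False

`re.fullmatch` requires the pattern to consume the entire string.
Here there's no way to consume every character, so the call returns None, and `bool(None)` is False.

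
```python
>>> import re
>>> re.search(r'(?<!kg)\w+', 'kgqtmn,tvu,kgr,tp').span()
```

(0, 6)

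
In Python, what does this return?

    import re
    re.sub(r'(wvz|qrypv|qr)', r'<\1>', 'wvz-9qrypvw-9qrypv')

'<wvz>-9<qrypv>w-9<qrypv>'

Branches in `(...|...)` are attempted left-to-right; the first branch that allows the whole pattern to succeed is taken.
Each match is replaced using the text its own group 1 captured.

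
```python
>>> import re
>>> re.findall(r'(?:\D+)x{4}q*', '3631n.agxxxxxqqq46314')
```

This matches one or more of a non-digit (non-capturing group); then exactly 4 of the literal 'x', then zero or more of a literal 'q'.
Matches: at [4:16] → 'n.agxxxxxqqq'.
Since nothing is captured, `findall` lists the 1 matched substring directly.

['n.agxxxxxqqq']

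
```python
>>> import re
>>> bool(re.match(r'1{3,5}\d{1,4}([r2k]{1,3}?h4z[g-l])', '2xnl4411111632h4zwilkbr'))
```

False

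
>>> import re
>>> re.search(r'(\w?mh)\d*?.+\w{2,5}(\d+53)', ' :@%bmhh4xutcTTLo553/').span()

Pattern: optionally a word character, then the literal 'mh' (captured); then zero or more of a digit (lazy), then one or more of any character, then 2 to 5 of a word character; then one or more of a digit, then the literal '53' (captured).
`re.search` scans for the first position where the pattern succeeds.
The match spans [4:20] → 'bmhh4xutcTTLo553'.
Captured: group 1 = 'bmh', group 2 = '553'.

(4, 20)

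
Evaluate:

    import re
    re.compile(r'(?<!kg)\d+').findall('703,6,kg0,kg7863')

Because the assertion is negative and zero-width, positions next to the forbidden text are skipped.
Scanning left to right: at [0:3] → '703'; at [4:5] → '6'; at [13:16] → '863'.
Since nothing is captured, `findall` lists the 3 matched substrings directly.

['703', '6', '863']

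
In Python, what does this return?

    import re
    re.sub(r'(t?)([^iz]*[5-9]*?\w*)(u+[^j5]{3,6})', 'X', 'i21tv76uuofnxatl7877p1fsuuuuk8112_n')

Each match is replaced by 'X'.

'Xn'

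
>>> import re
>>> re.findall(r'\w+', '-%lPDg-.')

['lPDg']

Pattern: one or more of a word character.
Scanning left to right: at [2:6] → 'lPDg'.
`findall` yields the raw match text (1 of them) because the pattern has no groups.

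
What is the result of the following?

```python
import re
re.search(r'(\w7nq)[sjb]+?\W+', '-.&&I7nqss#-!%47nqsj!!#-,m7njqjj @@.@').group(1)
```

The pattern matches a word character, then the literal '7nq' (captured); then one or more of one of [sjb] (lazy), then one or more of a non-word character.
Unlike `match`, `search` isn't anchored — it looks for the pattern anywhere in the string.
The match spans [4:14] → 'I7nqss#-!%'.
Captured: group 1 = 'I7nq'.

'I7nq'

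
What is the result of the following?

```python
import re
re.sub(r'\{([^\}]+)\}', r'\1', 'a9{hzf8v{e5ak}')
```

Matches: at [2:14] → '{hzf8v{e5ak}'.
The replacement refers to a captured group, so each match is rewritten using its own captured text.

'a9hzf8v{e5ak'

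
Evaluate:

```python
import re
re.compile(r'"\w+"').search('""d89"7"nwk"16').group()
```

'"d89"'

Unlike `match`, `search` isn't anchored — it looks for the pattern anywhere in the string.
The match spans [1:6] → '"d89"'.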